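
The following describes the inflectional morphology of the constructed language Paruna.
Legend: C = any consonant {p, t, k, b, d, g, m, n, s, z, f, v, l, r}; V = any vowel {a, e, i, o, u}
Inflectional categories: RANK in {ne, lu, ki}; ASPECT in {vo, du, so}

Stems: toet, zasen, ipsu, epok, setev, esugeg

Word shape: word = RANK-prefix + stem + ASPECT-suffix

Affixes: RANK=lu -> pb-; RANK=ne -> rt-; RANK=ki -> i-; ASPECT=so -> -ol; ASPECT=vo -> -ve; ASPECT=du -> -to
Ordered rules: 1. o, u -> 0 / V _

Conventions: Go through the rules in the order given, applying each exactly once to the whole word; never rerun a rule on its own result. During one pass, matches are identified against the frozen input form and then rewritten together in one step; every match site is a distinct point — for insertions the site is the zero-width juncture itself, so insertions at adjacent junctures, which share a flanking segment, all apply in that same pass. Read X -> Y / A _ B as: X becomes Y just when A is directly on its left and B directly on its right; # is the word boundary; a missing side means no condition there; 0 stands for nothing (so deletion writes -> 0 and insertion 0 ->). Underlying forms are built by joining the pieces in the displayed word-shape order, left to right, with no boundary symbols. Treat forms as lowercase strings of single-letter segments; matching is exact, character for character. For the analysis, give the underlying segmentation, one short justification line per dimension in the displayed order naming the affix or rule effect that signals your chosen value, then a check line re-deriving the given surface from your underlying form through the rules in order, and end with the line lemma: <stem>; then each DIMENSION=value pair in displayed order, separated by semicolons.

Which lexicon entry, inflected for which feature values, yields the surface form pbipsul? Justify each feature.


underlying: pb-ipsu-ol
RANK=lu - signalled by the affix pb-
ASPECT=so - signalled by the affix -ol
check: pbipsuol -> pbipsul
lemma: ipsu; RANK=lu; ASPECT=so


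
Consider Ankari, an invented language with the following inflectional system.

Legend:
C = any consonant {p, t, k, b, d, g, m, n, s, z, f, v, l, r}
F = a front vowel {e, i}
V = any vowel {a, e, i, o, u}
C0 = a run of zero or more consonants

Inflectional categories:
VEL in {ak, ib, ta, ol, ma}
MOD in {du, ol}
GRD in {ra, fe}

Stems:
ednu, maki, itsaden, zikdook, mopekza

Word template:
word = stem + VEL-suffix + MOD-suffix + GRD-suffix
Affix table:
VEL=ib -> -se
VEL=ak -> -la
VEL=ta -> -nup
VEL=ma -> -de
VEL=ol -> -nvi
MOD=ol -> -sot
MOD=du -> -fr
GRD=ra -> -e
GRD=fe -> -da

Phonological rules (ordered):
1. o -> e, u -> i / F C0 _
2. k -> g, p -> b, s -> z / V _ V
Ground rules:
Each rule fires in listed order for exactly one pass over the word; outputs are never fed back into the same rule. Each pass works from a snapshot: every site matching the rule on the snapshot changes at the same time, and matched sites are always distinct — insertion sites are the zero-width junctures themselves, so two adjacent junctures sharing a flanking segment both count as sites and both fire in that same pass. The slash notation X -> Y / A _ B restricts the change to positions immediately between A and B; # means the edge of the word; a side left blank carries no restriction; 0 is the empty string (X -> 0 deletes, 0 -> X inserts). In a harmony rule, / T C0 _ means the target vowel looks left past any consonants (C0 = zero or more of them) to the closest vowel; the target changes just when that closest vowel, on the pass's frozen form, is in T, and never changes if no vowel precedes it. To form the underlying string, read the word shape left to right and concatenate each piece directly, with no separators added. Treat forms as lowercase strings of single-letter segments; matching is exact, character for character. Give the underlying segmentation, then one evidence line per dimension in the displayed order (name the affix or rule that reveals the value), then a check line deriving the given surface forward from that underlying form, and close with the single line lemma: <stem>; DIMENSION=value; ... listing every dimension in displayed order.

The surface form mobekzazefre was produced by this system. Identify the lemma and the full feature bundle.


underlying: mopekza-se-fr-e
VEL=ib - signalled by the affix -se
MOD=du - signalled by the affix -fr
GRD=ra - signalled by the affix -e
check: mopekzasefre -> mopekzasefre -> mobekzazefre
lemma: mopekza; VEL=ib; MOD=du; GRD=ra


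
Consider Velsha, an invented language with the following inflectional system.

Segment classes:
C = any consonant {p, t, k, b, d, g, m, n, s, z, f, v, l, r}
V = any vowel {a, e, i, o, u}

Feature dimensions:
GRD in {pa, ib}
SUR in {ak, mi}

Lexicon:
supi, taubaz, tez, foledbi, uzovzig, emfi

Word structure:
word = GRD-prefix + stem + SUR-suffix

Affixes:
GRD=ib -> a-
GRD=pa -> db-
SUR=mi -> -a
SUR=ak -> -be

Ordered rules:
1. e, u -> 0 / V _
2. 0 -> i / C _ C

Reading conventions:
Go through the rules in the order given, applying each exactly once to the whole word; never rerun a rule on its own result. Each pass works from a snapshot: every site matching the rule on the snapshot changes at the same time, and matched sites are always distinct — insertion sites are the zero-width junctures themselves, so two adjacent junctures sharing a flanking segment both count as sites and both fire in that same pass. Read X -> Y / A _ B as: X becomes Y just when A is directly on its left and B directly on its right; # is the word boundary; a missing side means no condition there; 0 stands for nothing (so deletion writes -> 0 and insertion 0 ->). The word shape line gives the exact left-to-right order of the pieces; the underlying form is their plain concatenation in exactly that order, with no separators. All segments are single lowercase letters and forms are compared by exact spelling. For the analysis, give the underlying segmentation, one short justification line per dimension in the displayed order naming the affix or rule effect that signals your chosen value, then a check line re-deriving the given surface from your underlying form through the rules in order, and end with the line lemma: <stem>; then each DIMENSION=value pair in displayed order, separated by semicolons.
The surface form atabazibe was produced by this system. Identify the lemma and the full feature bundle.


underlying: a-taubaz-be
GRD=ib - signalled by the affix a-
SUR=ak - signalled by the affix -be
check: ataubazbe -> atabazbe -> atabazibe
lemma: taubaz; GRD=ib; SUR=ak


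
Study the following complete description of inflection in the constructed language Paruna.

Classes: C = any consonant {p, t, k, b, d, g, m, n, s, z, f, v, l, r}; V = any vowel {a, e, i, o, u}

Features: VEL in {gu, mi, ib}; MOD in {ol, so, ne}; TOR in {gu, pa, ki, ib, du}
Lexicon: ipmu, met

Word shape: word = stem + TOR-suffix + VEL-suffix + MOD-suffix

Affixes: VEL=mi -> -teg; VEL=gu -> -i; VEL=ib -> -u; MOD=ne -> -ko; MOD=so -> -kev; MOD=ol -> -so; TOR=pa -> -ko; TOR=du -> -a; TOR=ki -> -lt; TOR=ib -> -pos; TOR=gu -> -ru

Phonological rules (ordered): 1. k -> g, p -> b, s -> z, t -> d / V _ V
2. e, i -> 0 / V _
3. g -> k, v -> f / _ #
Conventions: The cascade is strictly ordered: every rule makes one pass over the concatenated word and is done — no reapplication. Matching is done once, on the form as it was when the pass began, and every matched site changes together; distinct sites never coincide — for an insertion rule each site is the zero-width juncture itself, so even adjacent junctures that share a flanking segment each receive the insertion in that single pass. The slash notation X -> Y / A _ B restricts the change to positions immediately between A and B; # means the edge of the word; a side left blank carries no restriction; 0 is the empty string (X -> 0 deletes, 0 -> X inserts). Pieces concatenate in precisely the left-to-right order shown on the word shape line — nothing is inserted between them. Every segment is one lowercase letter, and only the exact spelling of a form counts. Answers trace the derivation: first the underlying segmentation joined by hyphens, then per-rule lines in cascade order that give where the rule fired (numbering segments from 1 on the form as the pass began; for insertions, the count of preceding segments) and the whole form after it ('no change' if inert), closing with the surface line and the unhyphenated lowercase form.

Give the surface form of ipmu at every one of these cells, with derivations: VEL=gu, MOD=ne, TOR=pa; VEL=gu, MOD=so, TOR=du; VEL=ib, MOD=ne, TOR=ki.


cell VEL=gu, MOD=ne, TOR=pa:
underlying: ipmu-ko-i-ko
1. k -> g, p -> b, s -> z, t -> d / V _ V: fires at position(s) 5, 8: ipmugoigo
2. e, i -> 0 / V _: fires at position(s) 7: ipmugogo
3. g -> k, v -> f / _ #: no change
surface: ipmugogo

cell VEL=gu, MOD=so, TOR=du:
underlying: ipmu-a-i-kev
1. k -> g, p -> b, s -> z, t -> d / V _ V: fires at position(s) 7: ipmuaigev
2. e, i -> 0 / V _: fires at position(s) 6: ipmuagev
3. g -> k, v -> f / _ #: fires at position(s) 8: ipmuagef
surface: ipmuagef

cell VEL=ib, MOD=ne, TOR=ki:
underlying: ipmu-lt-u-ko
1. k -> g, p -> b, s -> z, t -> d / V _ V: fires at position(s) 8: ipmultugo
2. e, i -> 0 / V _: no change
3. g -> k, v -> f / _ #: no change
surface: ipmultugo


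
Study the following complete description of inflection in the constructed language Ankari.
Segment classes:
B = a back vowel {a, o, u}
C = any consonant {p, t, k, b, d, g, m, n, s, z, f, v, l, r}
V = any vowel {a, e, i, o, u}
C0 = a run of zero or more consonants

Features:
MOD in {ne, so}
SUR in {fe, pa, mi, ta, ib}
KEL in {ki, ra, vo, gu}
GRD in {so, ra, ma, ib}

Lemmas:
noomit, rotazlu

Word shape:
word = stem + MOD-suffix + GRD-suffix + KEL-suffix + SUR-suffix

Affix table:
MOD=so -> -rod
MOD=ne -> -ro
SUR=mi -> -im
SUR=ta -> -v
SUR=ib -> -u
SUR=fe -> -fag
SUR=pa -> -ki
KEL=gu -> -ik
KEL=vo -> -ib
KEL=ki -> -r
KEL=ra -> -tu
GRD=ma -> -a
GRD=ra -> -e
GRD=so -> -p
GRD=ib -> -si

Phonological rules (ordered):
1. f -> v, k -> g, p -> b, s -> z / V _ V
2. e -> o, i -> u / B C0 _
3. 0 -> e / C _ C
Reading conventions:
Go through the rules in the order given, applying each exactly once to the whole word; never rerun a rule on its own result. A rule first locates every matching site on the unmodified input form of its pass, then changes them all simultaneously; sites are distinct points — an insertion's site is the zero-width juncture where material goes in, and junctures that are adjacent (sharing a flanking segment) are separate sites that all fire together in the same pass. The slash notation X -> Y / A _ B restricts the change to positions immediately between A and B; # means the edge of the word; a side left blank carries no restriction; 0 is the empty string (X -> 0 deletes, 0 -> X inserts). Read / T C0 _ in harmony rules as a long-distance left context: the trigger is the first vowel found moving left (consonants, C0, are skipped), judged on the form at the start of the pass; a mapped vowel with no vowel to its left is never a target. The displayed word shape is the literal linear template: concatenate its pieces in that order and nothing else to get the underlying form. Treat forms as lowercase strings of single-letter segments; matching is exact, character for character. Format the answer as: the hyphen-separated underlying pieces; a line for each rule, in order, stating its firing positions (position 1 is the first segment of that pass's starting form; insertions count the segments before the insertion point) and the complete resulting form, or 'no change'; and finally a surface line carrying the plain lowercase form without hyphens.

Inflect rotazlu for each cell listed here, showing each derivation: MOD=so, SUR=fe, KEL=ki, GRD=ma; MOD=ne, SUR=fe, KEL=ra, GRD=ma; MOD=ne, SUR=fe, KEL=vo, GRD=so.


cell MOD=so, SUR=fe, KEL=ki, GRD=ma:
underlying: rotazlu-rod-a-r-fag
1. f -> v, k -> g, p -> b, s -> z / V _ V: no change
2. e -> o, i -> u / B C0 _: no change
3. 0 -> e / C _ C: inserts after position(s) 5, 12: rotazelurodarefag
surface: rotazelurodarefag

cell MOD=ne, SUR=fe, KEL=ra, GRD=ma:
underlying: rotazlu-ro-a-tu-fag
1. f -> v, k -> g, p -> b, s -> z / V _ V: fires at position(s) 13: rotazluroatuvag
2. e -> o, i -> u / B C0 _: no change
3. 0 -> e / C _ C: inserts after position(s) 5: rotazeluroatuvag
surface: rotazeluroatuvag

cell MOD=ne, SUR=fe, KEL=vo, GRD=so:
underlying: rotazlu-ro-p-ib-fag
1. f -> v, k -> g, p -> b, s -> z / V _ V: fires at position(s) 10: rotazlurobibfag
2. e -> o, i -> u / B C0 _: fires at position(s) 11: rotazlurobubfag
3. 0 -> e / C _ C: inserts after position(s) 5, 12: rotazelurobubefag
surface: rotazelurobubefag


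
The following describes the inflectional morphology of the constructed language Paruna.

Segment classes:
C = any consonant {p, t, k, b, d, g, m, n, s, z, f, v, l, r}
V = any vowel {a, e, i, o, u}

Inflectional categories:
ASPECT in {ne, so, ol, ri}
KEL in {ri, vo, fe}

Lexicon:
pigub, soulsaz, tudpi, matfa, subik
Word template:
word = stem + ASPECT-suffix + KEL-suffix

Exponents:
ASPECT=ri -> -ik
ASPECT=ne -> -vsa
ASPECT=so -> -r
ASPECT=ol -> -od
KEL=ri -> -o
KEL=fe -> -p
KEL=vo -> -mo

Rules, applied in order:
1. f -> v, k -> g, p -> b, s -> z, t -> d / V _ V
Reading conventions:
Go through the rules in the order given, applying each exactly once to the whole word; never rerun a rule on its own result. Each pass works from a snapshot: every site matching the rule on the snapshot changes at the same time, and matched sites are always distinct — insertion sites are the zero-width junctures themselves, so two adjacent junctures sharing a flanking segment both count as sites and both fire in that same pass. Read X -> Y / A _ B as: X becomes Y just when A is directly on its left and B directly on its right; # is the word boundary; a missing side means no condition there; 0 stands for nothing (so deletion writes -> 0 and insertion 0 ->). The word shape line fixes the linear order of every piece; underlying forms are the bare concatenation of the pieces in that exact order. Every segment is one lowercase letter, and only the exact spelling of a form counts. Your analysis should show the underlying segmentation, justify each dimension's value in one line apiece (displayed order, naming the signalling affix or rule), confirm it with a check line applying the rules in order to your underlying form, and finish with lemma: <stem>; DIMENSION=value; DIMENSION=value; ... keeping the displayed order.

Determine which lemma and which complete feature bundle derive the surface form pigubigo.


underlying: pigub-ik-o
ASPECT=ri - signalled by the affix -ik
KEL=ri - signalled by the affix -o
check: pigubiko -> pigubigo
lemma: pigub; ASPECT=ri; KEL=ri


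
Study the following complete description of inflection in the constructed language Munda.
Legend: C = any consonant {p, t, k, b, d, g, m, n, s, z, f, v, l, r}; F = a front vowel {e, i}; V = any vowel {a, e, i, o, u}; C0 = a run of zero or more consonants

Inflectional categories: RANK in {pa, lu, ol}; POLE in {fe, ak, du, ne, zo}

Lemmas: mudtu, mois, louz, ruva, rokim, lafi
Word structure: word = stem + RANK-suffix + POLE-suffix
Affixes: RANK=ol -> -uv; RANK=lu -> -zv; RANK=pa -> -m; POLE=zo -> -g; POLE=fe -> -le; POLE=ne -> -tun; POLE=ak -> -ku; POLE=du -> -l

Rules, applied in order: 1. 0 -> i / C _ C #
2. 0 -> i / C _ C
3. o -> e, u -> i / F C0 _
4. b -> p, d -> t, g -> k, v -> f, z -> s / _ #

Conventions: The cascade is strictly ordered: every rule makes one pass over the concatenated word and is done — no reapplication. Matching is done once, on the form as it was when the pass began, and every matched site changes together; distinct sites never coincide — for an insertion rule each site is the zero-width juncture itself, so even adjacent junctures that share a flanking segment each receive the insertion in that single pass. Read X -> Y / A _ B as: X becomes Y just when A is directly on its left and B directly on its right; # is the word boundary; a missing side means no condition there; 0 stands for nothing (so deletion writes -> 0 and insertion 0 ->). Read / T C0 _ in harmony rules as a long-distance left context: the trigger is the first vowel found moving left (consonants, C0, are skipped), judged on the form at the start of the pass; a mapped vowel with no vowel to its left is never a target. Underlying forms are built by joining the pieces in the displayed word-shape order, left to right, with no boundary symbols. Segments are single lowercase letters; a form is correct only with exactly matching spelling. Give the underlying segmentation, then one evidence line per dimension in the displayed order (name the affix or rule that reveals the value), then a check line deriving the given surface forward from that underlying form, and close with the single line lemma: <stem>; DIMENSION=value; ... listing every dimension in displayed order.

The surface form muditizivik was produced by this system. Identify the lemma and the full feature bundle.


underlying: mudtu-zv-g
RANK=lu - signalled by the affix -zv
POLE=zo - signalled by the affix -g
check: mudtuzvg -> mudtuzvig -> mudituzivig -> muditizivig -> muditizivik
lemma: mudtu; RANK=lu; POLE=zo


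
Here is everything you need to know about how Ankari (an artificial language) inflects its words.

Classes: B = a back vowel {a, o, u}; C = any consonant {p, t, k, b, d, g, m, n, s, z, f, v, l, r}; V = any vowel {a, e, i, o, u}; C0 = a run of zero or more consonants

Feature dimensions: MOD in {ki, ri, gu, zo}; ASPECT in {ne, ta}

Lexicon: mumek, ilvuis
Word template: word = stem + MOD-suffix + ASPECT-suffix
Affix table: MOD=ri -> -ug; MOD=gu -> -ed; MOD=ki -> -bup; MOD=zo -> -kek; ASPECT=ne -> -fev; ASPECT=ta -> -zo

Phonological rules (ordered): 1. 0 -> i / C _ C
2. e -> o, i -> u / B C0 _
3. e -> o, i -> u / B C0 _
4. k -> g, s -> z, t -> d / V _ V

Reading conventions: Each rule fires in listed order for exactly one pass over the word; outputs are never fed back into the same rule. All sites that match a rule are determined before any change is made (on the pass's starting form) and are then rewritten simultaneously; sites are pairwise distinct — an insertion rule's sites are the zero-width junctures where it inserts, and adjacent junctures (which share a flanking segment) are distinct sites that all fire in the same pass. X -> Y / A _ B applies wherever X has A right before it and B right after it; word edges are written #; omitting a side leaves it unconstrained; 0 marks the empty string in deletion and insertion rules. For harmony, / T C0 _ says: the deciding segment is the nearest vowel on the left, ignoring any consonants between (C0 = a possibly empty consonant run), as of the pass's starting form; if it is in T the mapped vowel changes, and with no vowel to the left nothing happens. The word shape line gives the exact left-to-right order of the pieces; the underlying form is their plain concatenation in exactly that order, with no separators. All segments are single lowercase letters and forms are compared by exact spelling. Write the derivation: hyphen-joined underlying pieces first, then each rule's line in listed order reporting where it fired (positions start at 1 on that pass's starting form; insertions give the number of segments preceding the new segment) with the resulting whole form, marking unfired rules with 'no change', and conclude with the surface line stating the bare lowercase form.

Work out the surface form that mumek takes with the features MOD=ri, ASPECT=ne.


underlying: mumek-ug-fev
1. 0 -> i / C _ C: inserts after position(s) 7: mumekugifev
2. e -> o, i -> u / B C0 _: fires at position(s) 4, 8: mumokugufev
3. e -> o, i -> u / B C0 _: fires at position(s) 10: mumokugufov
4. k -> g, s -> z, t -> d / V _ V: fires at position(s) 5: mumogugufov
surface: mumogugufov


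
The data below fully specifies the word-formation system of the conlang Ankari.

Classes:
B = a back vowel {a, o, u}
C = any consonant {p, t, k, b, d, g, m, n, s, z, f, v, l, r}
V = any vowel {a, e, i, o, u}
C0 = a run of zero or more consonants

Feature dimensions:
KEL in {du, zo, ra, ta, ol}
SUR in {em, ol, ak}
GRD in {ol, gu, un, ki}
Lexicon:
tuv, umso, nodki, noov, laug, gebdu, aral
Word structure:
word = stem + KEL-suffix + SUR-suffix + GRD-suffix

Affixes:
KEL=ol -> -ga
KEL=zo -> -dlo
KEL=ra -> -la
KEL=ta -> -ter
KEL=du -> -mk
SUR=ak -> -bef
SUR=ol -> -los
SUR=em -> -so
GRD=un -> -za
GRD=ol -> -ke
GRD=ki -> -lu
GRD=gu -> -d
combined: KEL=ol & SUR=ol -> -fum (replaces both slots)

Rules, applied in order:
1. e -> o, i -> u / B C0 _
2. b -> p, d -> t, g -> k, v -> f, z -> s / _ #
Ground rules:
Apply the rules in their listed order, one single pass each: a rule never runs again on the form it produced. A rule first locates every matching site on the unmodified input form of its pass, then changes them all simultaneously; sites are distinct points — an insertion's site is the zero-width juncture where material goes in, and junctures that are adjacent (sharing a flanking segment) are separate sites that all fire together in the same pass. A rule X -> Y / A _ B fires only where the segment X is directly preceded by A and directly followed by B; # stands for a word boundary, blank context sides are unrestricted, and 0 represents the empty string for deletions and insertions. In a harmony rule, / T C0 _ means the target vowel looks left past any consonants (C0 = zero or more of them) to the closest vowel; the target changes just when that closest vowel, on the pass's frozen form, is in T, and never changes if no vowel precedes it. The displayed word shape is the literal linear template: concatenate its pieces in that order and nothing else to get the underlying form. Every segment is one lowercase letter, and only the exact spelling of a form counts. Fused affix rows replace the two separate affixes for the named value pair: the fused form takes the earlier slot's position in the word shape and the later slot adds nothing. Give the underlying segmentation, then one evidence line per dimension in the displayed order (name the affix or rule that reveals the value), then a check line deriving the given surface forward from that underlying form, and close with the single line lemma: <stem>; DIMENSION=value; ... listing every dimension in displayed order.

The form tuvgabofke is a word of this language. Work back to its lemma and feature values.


underlying: tuv-ga-bef-ke
KEL=ol - signalled by the affix -ga
SUR=ak - signalled by the affix -bef
GRD=ol - signalled by the affix -ke
check: tuvgabefke -> tuvgabofke -> tuvgabofke
lemma: tuv; KEL=ol; SUR=ak; GRD=ol


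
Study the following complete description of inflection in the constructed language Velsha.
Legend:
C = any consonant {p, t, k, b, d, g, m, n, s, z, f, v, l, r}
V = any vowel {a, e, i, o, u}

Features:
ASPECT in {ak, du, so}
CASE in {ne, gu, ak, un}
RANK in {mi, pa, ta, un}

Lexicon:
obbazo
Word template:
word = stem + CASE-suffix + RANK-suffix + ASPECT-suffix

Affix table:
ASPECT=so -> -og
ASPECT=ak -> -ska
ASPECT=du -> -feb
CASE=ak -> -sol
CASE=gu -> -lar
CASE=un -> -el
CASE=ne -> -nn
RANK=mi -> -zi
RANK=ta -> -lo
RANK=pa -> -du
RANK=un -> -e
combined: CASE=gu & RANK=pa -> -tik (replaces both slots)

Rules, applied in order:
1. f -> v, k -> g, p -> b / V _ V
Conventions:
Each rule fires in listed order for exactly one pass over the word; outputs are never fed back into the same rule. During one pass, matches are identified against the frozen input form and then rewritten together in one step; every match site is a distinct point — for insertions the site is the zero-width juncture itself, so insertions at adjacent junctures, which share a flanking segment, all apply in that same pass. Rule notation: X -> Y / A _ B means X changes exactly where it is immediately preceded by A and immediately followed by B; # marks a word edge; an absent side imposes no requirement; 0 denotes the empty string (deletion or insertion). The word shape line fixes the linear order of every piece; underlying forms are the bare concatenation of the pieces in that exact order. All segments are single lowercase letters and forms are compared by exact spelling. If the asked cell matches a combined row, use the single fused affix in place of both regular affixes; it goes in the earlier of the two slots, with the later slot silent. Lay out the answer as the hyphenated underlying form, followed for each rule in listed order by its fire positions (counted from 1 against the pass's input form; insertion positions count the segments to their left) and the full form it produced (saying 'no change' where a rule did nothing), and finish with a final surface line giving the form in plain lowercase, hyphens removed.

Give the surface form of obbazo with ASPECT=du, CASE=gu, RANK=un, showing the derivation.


underlying: obbazo-lar-e-feb
1. f -> v, k -> g, p -> b / V _ V: fires at position(s) 11: obbazolareveb
surface: obbazolareveb


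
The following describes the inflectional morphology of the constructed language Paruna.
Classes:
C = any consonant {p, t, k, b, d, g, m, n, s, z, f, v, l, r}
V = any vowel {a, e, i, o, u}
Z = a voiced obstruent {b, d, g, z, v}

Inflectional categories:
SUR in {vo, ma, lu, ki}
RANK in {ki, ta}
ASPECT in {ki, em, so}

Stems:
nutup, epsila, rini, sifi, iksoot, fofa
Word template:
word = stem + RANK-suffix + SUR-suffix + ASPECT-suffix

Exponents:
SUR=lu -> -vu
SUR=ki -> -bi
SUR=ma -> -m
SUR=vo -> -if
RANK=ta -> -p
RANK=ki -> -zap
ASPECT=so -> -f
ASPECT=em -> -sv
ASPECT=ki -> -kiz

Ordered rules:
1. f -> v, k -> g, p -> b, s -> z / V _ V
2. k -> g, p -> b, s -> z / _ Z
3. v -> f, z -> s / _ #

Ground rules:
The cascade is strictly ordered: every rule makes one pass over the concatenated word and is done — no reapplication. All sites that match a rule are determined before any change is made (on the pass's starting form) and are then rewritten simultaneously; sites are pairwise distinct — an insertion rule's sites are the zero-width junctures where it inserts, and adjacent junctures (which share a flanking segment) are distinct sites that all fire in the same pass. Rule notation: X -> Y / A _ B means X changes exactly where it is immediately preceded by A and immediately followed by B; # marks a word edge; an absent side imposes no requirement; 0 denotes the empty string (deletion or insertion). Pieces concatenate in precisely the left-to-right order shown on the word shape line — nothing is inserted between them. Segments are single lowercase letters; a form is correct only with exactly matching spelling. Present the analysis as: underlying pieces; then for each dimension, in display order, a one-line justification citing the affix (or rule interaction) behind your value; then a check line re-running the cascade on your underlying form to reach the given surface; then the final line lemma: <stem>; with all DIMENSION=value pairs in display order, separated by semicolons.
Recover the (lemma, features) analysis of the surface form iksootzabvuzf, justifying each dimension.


underlying: iksoot-zap-vu-sv
SUR=lu - signalled by the affix -vu
RANK=ki - signalled by the affix -zap
ASPECT=em - signalled by the affix -sv
check: iksootzapvusv -> iksootzapvusv -> iksootzabvuzv -> iksootzabvuzf
lemma: iksoot; SUR=lu; RANK=ki; ASPECT=em


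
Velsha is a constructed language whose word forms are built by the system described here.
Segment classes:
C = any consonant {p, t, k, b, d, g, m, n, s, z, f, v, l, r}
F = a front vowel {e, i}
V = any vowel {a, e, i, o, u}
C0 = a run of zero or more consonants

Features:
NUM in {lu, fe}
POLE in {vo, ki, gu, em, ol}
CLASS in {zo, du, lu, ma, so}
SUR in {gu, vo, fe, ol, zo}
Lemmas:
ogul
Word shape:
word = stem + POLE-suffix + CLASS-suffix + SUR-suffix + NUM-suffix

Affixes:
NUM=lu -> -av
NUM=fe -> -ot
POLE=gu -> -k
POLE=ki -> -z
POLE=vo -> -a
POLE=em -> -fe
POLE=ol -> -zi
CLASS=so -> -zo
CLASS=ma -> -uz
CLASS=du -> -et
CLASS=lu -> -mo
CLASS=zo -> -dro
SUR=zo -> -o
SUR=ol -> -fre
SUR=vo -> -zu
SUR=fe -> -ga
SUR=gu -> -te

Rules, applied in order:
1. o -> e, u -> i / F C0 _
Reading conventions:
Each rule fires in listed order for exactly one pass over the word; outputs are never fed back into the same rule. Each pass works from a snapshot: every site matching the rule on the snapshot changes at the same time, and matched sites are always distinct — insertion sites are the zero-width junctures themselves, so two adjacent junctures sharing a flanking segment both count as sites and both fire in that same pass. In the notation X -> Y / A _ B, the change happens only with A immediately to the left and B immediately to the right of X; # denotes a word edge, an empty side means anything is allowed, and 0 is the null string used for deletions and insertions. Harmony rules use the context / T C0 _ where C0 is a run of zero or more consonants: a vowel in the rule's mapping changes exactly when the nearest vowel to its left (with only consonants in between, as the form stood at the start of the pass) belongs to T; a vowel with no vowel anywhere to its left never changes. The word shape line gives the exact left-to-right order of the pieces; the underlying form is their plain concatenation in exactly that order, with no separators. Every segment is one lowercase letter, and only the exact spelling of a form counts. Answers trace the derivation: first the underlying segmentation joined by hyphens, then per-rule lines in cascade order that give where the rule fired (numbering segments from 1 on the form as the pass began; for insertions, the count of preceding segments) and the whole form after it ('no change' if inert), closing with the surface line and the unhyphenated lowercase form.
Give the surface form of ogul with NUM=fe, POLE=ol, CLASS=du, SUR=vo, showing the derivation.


underlying: ogul-zi-et-zu-ot
1. o -> e, u -> i / F C0 _: fires at position(s) 10: ogulzietziot
surface: ogulzietziot


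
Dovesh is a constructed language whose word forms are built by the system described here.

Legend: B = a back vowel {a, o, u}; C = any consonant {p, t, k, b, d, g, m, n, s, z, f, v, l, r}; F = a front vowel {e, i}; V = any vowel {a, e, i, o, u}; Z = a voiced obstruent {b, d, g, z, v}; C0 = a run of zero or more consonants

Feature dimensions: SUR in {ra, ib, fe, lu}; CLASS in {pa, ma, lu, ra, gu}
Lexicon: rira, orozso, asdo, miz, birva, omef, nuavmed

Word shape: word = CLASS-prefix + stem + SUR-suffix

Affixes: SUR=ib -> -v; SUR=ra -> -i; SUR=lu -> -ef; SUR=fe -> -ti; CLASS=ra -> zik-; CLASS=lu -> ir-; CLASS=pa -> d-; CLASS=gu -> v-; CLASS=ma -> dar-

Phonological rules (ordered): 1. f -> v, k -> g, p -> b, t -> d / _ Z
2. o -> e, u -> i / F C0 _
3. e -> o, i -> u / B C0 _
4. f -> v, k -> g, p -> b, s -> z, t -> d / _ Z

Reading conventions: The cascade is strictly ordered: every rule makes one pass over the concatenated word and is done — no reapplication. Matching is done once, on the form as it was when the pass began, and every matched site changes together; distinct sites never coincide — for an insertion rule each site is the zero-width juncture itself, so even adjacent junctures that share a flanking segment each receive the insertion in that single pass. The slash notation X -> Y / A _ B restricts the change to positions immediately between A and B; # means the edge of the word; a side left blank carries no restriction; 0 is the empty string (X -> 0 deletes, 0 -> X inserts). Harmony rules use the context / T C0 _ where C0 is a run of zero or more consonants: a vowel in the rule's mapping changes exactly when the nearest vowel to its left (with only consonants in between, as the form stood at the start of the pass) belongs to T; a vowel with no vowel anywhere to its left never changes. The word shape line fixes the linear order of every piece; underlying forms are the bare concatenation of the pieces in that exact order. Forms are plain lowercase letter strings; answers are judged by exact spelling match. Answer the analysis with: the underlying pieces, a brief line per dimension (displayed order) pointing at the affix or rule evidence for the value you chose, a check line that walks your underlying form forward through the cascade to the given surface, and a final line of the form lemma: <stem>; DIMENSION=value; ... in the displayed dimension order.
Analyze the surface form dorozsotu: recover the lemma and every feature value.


underlying: d-orozso-ti
SUR=fe - signalled by the affix -ti
CLASS=pa - signalled by the affix d-
check: dorozsoti -> dorozsoti -> dorozsoti -> dorozsotu -> dorozsotu
lemma: orozso; SUR=fe; CLASS=pa


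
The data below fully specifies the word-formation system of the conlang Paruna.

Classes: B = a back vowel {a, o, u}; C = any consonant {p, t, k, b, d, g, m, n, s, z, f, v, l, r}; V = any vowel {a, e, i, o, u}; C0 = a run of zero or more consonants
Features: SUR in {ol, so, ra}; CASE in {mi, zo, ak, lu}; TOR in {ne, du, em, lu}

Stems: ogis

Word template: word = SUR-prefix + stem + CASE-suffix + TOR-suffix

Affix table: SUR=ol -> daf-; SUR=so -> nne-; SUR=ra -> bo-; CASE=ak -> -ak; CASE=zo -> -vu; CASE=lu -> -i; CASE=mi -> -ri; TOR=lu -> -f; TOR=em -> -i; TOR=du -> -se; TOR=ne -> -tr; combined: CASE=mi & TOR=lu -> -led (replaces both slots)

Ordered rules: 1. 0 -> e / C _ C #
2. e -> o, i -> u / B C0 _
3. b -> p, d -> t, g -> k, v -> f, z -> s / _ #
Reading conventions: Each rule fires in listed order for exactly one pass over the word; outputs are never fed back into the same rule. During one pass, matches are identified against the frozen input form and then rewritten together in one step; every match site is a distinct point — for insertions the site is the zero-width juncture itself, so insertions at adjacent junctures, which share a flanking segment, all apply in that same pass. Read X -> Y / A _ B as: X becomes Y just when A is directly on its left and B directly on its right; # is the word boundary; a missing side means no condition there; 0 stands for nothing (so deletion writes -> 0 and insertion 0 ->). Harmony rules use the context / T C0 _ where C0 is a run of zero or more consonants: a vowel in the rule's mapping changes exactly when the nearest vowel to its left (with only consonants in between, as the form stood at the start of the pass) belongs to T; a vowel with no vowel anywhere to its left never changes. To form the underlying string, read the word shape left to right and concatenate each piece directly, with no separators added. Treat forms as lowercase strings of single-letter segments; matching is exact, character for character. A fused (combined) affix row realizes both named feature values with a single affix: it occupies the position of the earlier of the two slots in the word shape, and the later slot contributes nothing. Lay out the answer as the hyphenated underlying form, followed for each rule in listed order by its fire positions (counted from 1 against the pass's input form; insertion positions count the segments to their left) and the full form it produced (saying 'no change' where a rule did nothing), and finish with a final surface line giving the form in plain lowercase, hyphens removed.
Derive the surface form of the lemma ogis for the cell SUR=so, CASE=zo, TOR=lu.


underlying: nne-ogis-vu-f
1. 0 -> e / C _ C #: no change
2. e -> o, i -> u / B C0 _: fires at position(s) 6: nneogusvuf
3. b -> p, d -> t, g -> k, v -> f, z -> s / _ #: no change
surface: nneogusvuf


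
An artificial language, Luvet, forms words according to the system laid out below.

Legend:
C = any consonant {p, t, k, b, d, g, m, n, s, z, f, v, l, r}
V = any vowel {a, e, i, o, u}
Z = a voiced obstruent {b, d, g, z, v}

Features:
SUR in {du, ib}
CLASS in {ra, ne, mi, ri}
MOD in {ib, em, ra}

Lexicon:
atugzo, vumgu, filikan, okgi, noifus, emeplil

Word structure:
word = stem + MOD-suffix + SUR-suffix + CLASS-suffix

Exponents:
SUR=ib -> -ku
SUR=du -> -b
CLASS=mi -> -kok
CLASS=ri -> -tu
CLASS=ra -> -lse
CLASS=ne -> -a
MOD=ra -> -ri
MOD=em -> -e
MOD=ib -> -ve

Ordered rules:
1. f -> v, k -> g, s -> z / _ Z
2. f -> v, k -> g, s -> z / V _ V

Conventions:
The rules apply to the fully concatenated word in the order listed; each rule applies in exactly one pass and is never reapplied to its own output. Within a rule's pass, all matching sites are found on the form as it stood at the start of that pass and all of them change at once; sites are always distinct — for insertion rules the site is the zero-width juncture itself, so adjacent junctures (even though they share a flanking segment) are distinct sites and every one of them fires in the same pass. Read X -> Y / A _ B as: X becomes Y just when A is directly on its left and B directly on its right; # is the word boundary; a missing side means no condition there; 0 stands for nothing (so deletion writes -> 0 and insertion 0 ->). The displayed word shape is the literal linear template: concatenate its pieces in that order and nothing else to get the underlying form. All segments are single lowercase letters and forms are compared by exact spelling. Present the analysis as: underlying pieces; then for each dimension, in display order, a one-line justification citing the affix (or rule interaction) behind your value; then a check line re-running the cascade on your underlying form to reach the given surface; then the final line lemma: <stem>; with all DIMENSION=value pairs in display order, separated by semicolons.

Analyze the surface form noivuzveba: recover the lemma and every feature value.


underlying: noifus-ve-b-a
SUR=du - signalled by the affix -b
CLASS=ne - signalled by the affix -a
MOD=ib - signalled by the affix -ve
check: noifusveba -> noifuzveba -> noivuzveba
lemma: noifus; SUR=du; CLASS=ne; MOD=ib


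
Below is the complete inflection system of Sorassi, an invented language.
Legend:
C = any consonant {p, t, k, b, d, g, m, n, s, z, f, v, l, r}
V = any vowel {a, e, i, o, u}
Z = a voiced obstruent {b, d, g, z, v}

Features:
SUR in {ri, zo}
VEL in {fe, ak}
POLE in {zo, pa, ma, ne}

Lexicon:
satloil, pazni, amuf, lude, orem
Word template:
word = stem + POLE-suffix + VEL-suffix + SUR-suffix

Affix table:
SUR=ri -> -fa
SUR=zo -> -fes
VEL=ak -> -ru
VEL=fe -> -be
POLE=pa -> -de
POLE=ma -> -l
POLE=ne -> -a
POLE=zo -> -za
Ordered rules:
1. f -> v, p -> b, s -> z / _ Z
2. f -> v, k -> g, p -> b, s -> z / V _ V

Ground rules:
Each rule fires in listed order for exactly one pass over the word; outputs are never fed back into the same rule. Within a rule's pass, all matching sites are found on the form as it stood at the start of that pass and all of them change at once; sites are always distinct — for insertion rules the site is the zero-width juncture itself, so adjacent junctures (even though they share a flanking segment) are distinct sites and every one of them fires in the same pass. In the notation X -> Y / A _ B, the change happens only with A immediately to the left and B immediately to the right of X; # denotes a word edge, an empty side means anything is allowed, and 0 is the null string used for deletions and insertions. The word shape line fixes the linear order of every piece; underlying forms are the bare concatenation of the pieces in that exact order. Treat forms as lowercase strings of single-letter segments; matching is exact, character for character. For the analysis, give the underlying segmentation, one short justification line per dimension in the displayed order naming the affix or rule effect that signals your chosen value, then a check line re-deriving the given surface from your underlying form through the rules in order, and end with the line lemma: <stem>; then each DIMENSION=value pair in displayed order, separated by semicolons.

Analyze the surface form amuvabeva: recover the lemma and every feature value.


underlying: amuf-a-be-fa
SUR=ri - signalled by the affix -fa
VEL=fe - signalled by the affix -be
POLE=ne - signalled by the affix -a
check: amufabefa -> amufabefa -> amuvabeva
lemma: amuf; SUR=ri; VEL=fe; POLE=ne


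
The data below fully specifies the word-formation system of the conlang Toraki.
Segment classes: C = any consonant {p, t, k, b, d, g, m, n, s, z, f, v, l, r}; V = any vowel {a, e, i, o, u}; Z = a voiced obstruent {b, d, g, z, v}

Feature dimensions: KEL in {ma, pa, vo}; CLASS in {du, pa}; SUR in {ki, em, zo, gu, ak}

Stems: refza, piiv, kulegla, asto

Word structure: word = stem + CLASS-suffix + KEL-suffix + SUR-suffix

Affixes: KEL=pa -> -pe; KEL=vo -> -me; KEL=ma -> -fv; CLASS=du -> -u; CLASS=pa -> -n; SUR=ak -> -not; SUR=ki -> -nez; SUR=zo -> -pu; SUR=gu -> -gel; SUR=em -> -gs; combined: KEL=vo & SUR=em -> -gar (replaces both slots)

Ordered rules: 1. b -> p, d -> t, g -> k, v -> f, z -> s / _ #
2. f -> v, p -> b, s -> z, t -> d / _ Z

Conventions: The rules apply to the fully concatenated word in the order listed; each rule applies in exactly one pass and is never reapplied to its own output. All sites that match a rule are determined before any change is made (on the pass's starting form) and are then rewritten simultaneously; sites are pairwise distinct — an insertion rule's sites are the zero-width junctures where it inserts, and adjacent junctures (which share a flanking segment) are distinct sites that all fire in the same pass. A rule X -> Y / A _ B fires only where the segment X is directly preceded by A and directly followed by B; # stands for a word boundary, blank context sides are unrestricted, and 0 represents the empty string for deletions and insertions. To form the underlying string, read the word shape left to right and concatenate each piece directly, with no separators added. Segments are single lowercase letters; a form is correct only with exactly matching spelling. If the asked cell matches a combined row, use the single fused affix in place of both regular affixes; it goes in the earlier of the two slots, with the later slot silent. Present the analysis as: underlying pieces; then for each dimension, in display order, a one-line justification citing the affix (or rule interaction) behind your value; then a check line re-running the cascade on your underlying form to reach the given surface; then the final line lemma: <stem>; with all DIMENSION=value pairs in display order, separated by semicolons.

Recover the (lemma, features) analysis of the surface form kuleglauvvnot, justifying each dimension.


underlying: kulegla-u-fv-not
KEL=ma - signalled by the affix -fv
CLASS=du - signalled by the affix -u
SUR=ak - signalled by the affix -not
check: kuleglaufvnot -> kuleglaufvnot -> kuleglauvvnot
lemma: kulegla; KEL=ma; CLASS=du; SUR=ak
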